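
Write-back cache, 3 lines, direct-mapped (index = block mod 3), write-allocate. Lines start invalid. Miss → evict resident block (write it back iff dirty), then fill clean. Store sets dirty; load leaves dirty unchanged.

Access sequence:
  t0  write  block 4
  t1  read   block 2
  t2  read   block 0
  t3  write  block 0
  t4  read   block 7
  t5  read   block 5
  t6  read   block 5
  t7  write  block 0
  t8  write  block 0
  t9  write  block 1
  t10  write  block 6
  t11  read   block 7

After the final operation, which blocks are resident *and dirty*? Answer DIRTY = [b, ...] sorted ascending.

DIRTY = [6]

  0 | W B4 → L1 miss [D]
  1 | R B2 → L2 miss [-]
  2 | R B0 → L0 miss [-]
  3 | W B0 → L0 hit [D]
  4 | R B7 → L1 miss wb→B4 [-]
  5 | R B5 → L2 miss [-]
  6 | R B5 → L2 hit [-]
  7 | W B0 → L0 hit [D]
  8 | W B0 → L0 hit [D]
  9 | W B1 → L1 miss [D]
  10 | W B6 → L0 miss wb→B0 [D]
  11 | R B7 → L1 miss wb→B1 [-]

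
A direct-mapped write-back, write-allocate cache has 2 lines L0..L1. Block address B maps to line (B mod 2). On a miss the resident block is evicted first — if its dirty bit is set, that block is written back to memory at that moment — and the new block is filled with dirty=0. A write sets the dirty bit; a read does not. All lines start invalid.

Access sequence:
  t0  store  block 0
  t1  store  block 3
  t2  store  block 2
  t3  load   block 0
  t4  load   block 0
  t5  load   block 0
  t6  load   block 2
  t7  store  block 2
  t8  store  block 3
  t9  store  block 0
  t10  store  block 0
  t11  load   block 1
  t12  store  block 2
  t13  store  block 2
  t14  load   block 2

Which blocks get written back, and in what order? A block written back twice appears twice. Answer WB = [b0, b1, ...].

0: W B0 → L0 miss [D]
1: W B3 → L1 miss [D]
2: W B2 → L0 miss wb→B0 [D]
3: R B0 → L0 miss wb→B2 [-]
4: R B0 → L0 hit [-]
5: R B0 → L0 hit [-]
6: R B2 → L0 miss [-]
7: W B2 → L0 hit [D]
8: W B3 → L1 hit [D]
9: W B0 → L0 miss wb→B2 [D]
10: W B0 → L0 hit [D]
11: R B1 → L1 miss wb→B3 [-]
12: W B2 → L0 miss wb→B0 [D]
13: W B2 → L0 hit [D]
14: R B2 → L0 hit [D]

WB = [0, 2, 2, 3, 0]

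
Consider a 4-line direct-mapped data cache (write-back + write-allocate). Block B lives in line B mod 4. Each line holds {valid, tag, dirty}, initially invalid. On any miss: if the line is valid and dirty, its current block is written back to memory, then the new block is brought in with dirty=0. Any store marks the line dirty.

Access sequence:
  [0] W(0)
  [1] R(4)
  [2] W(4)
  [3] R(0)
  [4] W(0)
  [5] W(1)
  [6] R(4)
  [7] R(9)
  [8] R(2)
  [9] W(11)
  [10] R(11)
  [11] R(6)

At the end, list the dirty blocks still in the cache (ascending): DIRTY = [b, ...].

DIRTY = [11]

0: W B0 → L0 miss [D]
1: R B4 → L0 miss wb→B0 [-]
2: W B4 → L0 hit [D]
3: R B0 → L0 miss wb→B4 [-]
4: W B0 → L0 hit [D]
5: W B1 → L1 miss [D]
6: R B4 → L0 miss wb→B0 [-]
7: R B9 → L1 miss wb→B1 [-]
8: R B2 → L2 miss [-]
9: W B11 → L3 miss [D]
10: R B11 → L3 hit [D]
11: R B6 → L2 miss [-]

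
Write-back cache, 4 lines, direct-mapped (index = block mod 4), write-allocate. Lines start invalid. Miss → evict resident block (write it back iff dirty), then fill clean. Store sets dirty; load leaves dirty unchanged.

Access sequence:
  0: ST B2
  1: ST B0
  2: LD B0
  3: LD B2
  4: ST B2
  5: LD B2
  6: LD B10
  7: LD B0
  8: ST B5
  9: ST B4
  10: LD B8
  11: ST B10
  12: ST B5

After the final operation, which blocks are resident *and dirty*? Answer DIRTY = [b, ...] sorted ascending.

DIRTY = [5, 10]

0: W B2 -> L2 miss  d=D]
1: W B0 -> L0 miss  d=D]
2: R B0 -> L0 hit  d=D]
3: R B2 -> L2 hit  d=D]
4: W B2 -> L2 hit  d=D]
5: R B2 -> L2 hit  d=D]
6: R B10 -> L2 miss wb->B2  d=-]
7: R B0 -> L0 hit  d=D]
8: W B5 -> L1 miss  d=D]
9: W B4 -> L0 miss wb->B0  d=D]
10: R B8 -> L0 miss wb->B4  d=-]
11: W B10 -> L2 hit  d=D]
12: W B5 -> L1 hit  d=D]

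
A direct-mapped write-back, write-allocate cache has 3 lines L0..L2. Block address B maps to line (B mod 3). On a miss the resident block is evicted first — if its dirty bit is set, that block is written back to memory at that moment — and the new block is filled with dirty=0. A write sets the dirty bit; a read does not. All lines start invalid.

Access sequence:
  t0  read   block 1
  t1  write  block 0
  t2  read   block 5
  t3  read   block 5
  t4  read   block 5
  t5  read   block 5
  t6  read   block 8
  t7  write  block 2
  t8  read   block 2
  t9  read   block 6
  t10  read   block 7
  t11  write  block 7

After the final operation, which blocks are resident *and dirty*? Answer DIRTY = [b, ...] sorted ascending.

  0 | R B1 → L1 miss [-]
  1 | W B0 → L0 miss [D]
  2 | R B5 → L2 miss [-]
  3 | R B5 → L2 hit [-]
  4 | R B5 → L2 hit [-]
  5 | R B5 → L2 hit [-]
  6 | R B8 → L2 miss [-]
  7 | W B2 → L2 miss [D]
  8 | R B2 → L2 hit [D]
  9 | R B6 → L0 miss wb→B0 [-]
  10 | R B7 → L1 miss [-]
  11 | W B7 → L1 hit [D]

DIRTY = [2, 7]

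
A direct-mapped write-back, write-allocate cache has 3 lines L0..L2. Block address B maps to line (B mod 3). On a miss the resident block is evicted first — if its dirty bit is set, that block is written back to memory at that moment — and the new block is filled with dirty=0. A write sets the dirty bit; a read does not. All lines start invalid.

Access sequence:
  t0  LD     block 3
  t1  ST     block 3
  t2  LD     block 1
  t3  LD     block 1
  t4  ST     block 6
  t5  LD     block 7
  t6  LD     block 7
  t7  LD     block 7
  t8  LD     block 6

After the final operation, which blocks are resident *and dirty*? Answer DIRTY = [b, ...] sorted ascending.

DIRTY = [6]

0: R B3 → L0 miss [-]
1: W B3 → L0 hit [D]
2: R B1 → L1 miss [-]
3: R B1 → L1 hit [-]
4: W B6 → L0 miss wb→B3 [D]
5: R B7 → L1 miss [-]
6: R B7 → L1 hit [-]
7: R B7 → L1 hit [-]
8: R B6 → L0 hit [D]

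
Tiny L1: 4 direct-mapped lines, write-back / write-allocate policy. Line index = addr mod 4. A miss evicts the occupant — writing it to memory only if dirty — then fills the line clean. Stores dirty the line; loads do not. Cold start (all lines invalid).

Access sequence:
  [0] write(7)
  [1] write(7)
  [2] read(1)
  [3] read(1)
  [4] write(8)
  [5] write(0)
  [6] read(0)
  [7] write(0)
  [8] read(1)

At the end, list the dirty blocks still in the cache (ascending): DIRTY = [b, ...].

DIRTY = [0, 7]

  0 | W B7 → L3 miss [D]
  1 | W B7 → L3 hit [D]
  2 | R B1 → L1 miss [-]
  3 | R B1 → L1 hit [-]
  4 | W B8 → L0 miss [D]
  5 | W B0 → L0 miss wb→B8 [D]
  6 | R B0 → L0 hit [D]
  7 | W B0 → L0 hit [D]
  8 | R B1 → L1 hit [-]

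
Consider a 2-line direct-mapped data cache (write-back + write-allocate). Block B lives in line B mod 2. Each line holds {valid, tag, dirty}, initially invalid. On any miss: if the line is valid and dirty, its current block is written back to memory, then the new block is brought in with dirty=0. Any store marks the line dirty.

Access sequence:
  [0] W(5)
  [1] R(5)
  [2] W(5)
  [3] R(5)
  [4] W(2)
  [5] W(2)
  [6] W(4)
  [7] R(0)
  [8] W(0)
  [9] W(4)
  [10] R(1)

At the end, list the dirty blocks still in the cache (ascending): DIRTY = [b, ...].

DIRTY = [4]

0: W B5 → L1 miss [D]
1: R B5 → L1 hit [D]
2: W B5 → L1 hit [D]
3: R B5 → L1 hit [D]
4: W B2 → L0 miss [D]
5: W B2 → L0 hit [D]
6: W B4 → L0 miss wb→B2 [D]
7: R B0 → L0 miss wb→B4 [-]
8: W B0 → L0 hit [D]
9: W B4 → L0 miss wb→B0 [D]
10: R B1 → L1 miss wb→B5 [-]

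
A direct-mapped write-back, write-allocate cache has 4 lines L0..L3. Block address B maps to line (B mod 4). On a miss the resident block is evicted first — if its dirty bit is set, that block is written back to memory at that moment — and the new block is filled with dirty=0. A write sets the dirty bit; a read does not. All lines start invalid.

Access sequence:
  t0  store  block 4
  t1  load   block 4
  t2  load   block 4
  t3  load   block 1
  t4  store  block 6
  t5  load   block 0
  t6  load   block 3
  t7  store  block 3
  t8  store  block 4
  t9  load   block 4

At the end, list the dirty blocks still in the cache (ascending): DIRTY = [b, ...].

DIRTY = [3, 4, 6]

  0 | W B4 → L0 miss [D]
  1 | R B4 → L0 hit [D]
  2 | R B4 → L0 hit [D]
  3 | R B1 → L1 miss [-]
  4 | W B6 → L2 miss [D]
  5 | R B0 → L0 miss wb→B4 [-]
  6 | R B3 → L3 miss [-]
  7 | W B3 → L3 hit [D]
  8 | W B4 → L0 miss [D]
  9 | R B4 → L0 hit [D]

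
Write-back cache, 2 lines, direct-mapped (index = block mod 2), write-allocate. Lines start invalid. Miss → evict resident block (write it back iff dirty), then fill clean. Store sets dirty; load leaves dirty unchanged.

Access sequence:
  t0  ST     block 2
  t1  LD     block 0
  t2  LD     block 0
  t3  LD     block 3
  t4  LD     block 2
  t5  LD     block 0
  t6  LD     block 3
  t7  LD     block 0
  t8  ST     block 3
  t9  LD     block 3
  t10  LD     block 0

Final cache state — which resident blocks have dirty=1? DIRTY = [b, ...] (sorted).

  0 | W B2 → L0 miss [D]
  1 | R B0 → L0 miss wb→B2 [-]
  2 | R B0 → L0 hit [-]
  3 | R B3 → L1 miss [-]
  4 | R B2 → L0 miss [-]
  5 | R B0 → L0 miss [-]
  6 | R B3 → L1 hit [-]
  7 | R B0 → L0 hit [-]
  8 | W B3 → L1 hit [D]
  9 | R B3 → L1 hit [D]
  10 | R B0 → L0 hit [-]

DIRTY = [3]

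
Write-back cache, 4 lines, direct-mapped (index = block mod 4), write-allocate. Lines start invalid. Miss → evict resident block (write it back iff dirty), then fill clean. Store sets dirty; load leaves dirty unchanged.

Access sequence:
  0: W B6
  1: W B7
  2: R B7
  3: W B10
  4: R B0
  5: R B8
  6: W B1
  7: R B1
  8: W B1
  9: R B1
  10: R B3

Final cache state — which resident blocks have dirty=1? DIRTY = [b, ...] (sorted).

DIRTY = [1, 10]

  0 | W B6 → L2 miss [D]
  1 | W B7 → L3 miss [D]
  2 | R B7 → L3 hit [D]
  3 | W B10 → L2 miss wb→B6 [D]
  4 | R B0 → L0 miss [-]
  5 | R B8 → L0 miss [-]
  6 | W B1 → L1 miss [D]
  7 | R B1 → L1 hit [D]
  8 | W B1 → L1 hit [D]
  9 | R B1 → L1 hit [D]
  10 | R B3 → L3 miss wb→B7 [-]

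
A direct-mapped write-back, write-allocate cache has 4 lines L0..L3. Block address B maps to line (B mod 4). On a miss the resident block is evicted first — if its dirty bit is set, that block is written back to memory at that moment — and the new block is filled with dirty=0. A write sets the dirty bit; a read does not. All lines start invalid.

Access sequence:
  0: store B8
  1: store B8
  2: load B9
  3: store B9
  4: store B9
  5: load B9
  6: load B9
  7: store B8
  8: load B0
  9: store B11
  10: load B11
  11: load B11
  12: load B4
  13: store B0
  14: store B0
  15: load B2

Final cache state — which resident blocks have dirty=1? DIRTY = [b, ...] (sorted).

0: W B8 → L0 miss [D]
1: W B8 → L0 hit [D]
2: R B9 → L1 miss [-]
3: W B9 → L1 hit [D]
4: W B9 → L1 hit [D]
5: R B9 → L1 hit [D]
6: R B9 → L1 hit [D]
7: W B8 → L0 hit [D]
8: R B0 → L0 miss wb→B8 [-]
9: W B11 → L3 miss [D]
10: R B11 → L3 hit [D]
11: R B11 → L3 hit [D]
12: R B4 → L0 miss [-]
13: W B0 → L0 miss [D]
14: W B0 → L0 hit [D]
15: R B2 → L2 miss [-]

DIRTY = [0, 9, 11]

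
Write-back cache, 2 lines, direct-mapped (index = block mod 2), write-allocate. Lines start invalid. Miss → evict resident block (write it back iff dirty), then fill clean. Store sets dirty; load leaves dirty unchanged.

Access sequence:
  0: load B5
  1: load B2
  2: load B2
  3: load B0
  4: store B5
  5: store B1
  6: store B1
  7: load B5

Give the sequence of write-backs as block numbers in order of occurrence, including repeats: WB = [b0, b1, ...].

WB = [5, 1]

0: R B5 → L1 miss [-]
1: R B2 → L0 miss [-]
2: R B2 → L0 hit [-]
3: R B0 → L0 miss [-]
4: W B5 → L1 hit [D]
5: W B1 → L1 miss wb→B5 [D]
6: W B1 → L1 hit [D]
7: R B5 → L1 miss wb→B1 [-]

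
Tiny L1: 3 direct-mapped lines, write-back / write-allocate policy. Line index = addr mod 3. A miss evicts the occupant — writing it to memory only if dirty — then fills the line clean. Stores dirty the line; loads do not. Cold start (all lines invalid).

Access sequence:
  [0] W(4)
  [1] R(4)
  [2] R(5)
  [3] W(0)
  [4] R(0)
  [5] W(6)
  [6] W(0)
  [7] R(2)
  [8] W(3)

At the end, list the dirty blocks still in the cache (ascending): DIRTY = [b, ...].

DIRTY = [3, 4]

0: W B4 -> L1 miss  d=D]
1: R B4 -> L1 hit  d=D]
2: R B5 -> L2 miss  d=-]
3: W B0 -> L0 miss  d=D]
4: R B0 -> L0 hit  d=D]
5: W B6 -> L0 miss wb->B0  d=D]
6: W B0 -> L0 miss wb->B6  d=D]
7: R B2 -> L2 miss  d=-]
8: W B3 -> L0 miss wb->B0  d=D]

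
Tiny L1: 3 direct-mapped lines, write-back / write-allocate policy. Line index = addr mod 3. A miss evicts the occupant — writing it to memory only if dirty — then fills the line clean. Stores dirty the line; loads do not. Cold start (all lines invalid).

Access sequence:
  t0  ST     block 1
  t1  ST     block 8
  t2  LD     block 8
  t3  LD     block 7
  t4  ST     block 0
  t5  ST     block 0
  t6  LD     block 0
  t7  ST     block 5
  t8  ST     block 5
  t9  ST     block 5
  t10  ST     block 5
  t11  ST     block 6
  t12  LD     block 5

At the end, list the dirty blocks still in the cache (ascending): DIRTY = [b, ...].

DIRTY = [5, 6]

0: W B1 → L1 miss [D]
1: W B8 → L2 miss [D]
2: R B8 → L2 hit [D]
3: R B7 → L1 miss wb→B1 [-]
4: W B0 → L0 miss [D]
5: W B0 → L0 hit [D]
6: R B0 → L0 hit [D]
7: W B5 → L2 miss wb→B8 [D]
8: W B5 → L2 hit [D]
9: W B5 → L2 hit [D]
10: W B5 → L2 hit [D]
11: W B6 → L0 miss wb→B0 [D]
12: R B5 → L2 hit [D]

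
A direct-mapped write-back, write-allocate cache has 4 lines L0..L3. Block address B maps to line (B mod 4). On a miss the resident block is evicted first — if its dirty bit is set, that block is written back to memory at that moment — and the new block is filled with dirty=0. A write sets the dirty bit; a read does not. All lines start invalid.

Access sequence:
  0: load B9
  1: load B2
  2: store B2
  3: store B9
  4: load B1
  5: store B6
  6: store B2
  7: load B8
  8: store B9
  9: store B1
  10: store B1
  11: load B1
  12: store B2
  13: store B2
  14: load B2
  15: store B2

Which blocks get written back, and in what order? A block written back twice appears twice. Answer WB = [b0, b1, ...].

0: R B9 → L1 miss [-]
1: R B2 → L2 miss [-]
2: W B2 → L2 hit [D]
3: W B9 → L1 hit [D]
4: R B1 → L1 miss wb→B9 [-]
5: W B6 → L2 miss wb→B2 [D]
6: W B2 → L2 miss wb→B6 [D]
7: R B8 → L0 miss [-]
8: W B9 → L1 miss [D]
9: W B1 → L1 miss wb→B9 [D]
10: W B1 → L1 hit [D]
11: R B1 → L1 hit [D]
12: W B2 → L2 hit [D]
13: W B2 → L2 hit [D]
14: R B2 → L2 hit [D]
15: W B2 → L2 hit [D]

WB = [9, 2, 6, 9]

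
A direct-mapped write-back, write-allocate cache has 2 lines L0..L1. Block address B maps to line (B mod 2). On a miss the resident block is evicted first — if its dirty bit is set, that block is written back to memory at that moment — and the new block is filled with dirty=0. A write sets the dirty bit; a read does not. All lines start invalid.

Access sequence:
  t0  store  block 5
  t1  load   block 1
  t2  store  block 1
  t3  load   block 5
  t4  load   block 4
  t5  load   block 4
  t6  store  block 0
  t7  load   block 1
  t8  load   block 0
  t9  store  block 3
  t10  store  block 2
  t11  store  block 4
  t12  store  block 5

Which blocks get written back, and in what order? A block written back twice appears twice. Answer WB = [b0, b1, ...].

  0 | W B5 → L1 miss [D]
  1 | R B1 → L1 miss wb→B5 [-]
  2 | W B1 → L1 hit [D]
  3 | R B5 → L1 miss wb→B1 [-]
  4 | R B4 → L0 miss [-]
  5 | R B4 → L0 hit [-]
  6 | W B0 → L0 miss [D]
  7 | R B1 → L1 miss [-]
  8 | R B0 → L0 hit [D]
  9 | W B3 → L1 miss [D]
  10 | W B2 → L0 miss wb→B0 [D]
  11 | W B4 → L0 miss wb→B2 [D]
  12 | W B5 → L1 miss wb→B3 [D]

WB = [5, 1, 0, 2, 3]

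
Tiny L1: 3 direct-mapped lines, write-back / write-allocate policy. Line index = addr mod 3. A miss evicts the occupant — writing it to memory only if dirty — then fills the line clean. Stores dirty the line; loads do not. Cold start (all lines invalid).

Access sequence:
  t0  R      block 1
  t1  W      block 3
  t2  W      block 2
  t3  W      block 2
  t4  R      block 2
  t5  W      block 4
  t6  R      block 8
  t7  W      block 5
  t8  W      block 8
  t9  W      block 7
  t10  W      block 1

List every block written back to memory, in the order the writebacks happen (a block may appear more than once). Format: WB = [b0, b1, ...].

  0 | R B1 → L1 miss [-]
  1 | W B3 → L0 miss [D]
  2 | W B2 → L2 miss [D]
  3 | W B2 → L2 hit [D]
  4 | R B2 → L2 hit [D]
  5 | W B4 → L1 miss [D]
  6 | R B8 → L2 miss wb→B2 [-]
  7 | W B5 → L2 miss [D]
  8 | W B8 → L2 miss wb→B5 [D]
  9 | W B7 → L1 miss wb→B4 [D]
  10 | W B1 → L1 miss wb→B7 [D]

WB = [2, 5, 4, 7]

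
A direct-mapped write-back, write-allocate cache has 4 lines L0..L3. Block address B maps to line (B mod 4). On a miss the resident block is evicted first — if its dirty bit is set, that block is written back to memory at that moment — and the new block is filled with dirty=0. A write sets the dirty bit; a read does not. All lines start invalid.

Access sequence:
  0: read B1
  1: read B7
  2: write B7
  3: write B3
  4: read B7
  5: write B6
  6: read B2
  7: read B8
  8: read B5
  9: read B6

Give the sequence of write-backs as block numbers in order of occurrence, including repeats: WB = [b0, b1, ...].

WB = [7, 3, 6]

  0 | R B1 → L1 miss [-]
  1 | R B7 → L3 miss [-]
  2 | W B7 → L3 hit [D]
  3 | W B3 → L3 miss wb→B7 [D]
  4 | R B7 → L3 miss wb→B3 [-]
  5 | W B6 → L2 miss [D]
  6 | R B2 → L2 miss wb→B6 [-]
  7 | R B8 → L0 miss [-]
  8 | R B5 → L1 miss [-]
  9 | R B6 → L2 miss [-]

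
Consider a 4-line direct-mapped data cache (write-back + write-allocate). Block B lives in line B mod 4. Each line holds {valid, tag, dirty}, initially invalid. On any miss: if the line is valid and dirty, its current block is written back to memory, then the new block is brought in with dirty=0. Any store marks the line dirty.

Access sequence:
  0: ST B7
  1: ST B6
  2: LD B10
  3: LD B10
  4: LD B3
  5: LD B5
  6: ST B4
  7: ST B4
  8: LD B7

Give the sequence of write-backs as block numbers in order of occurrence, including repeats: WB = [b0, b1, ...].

0: W B7 → L3 miss [D]
1: W B6 → L2 miss [D]
2: R B10 → L2 miss wb→B6 [-]
3: R B10 → L2 hit [-]
4: R B3 → L3 miss wb→B7 [-]
5: R B5 → L1 miss [-]
6: W B4 → L0 miss [D]
7: W B4 → L0 hit [D]
8: R B7 → L3 miss [-]

WB = [6, 7]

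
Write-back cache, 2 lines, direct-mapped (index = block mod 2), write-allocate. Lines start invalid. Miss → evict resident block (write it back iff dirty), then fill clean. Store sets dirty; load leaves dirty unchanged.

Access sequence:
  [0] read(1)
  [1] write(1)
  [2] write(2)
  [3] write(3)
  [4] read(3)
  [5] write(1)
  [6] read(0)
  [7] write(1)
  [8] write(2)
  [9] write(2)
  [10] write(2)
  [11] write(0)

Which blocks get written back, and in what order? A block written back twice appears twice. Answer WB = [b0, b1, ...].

0: R B1 → L1 miss [-]
1: W B1 → L1 hit [D]
2: W B2 → L0 miss [D]
3: W B3 → L1 miss wb→B1 [D]
4: R B3 → L1 hit [D]
5: W B1 → L1 miss wb→B3 [D]
6: R B0 → L0 miss wb→B2 [-]
7: W B1 → L1 hit [D]
8: W B2 → L0 miss [D]
9: W B2 → L0 hit [D]
10: W B2 → L0 hit [D]
11: W B0 → L0 miss wb→B2 [D]

WB = [1, 3, 2, 2]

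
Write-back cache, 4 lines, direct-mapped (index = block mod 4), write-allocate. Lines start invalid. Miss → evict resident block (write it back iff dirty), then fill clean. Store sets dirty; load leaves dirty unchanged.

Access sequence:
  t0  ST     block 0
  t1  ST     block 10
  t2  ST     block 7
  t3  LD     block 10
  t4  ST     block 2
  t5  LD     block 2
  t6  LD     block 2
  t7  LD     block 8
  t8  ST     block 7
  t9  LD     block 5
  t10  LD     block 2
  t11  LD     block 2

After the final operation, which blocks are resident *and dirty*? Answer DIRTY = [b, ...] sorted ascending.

DIRTY = [2, 7]

0: W B0 -> L0 miss  d=D]
1: W B10 -> L2 miss  d=D]
2: W B7 -> L3 miss  d=D]
3: R B10 -> L2 hit  d=D]
4: W B2 -> L2 miss wb->B10  d=D]
5: R B2 -> L2 hit  d=D]
6: R B2 -> L2 hit  d=D]
7: R B8 -> L0 miss wb->B0  d=-]
8: W B7 -> L3 hit  d=D]
9: R B5 -> L1 miss  d=-]
10: R B2 -> L2 hit  d=D]
11: R B2 -> L2 hit  d=D]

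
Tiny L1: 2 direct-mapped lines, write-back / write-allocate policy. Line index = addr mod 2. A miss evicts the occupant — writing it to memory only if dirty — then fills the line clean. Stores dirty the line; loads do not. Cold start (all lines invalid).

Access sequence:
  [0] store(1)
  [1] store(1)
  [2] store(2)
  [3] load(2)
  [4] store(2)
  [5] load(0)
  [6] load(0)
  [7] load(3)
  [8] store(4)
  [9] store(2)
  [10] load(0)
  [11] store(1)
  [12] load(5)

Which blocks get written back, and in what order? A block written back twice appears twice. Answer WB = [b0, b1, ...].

WB = [2, 1, 4, 2, 1]

0: W B1 -> L1 miss  d=D]
1: W B1 -> L1 hit  d=D]
2: W B2 -> L0 miss  d=D]
3: R B2 -> L0 hit  d=D]
4: W B2 -> L0 hit  d=D]
5: R B0 -> L0 miss wb->B2  d=-]
6: R B0 -> L0 hit  d=-]
7: R B3 -> L1 miss wb->B1  d=-]
8: W B4 -> L0 miss  d=D]
9: W B2 -> L0 miss wb->B4  d=D]
10: R B0 -> L0 miss wb->B2  d=-]
11: W B1 -> L1 miss  d=D]
12: R B5 -> L1 miss wb->B1  d=-]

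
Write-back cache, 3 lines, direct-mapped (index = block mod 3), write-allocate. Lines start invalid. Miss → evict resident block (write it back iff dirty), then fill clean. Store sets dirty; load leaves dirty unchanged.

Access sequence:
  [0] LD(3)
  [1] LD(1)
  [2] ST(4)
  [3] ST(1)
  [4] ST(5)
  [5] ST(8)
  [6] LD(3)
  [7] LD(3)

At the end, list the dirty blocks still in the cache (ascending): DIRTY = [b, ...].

DIRTY = [1, 8]

  0 | R B3 → L0 miss [-]
  1 | R B1 → L1 miss [-]
  2 | W B4 → L1 miss [D]
  3 | W B1 → L1 miss wb→B4 [D]
  4 | W B5 → L2 miss [D]
  5 | W B8 → L2 miss wb→B5 [D]
  6 | R B3 → L0 hit [-]
  7 | R B3 → L0 hit [-]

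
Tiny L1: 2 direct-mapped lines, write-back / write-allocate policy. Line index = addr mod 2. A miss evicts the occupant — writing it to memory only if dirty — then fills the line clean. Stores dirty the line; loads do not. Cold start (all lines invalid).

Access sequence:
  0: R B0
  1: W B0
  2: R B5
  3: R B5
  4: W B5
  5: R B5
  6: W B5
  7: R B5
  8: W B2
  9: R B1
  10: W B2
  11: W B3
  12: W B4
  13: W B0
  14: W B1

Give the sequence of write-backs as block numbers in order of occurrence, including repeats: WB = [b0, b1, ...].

0: R B0 -> L0 miss  d=-]
1: W B0 -> L0 hit  d=D]
2: R B5 -> L1 miss  d=-]
3: R B5 -> L1 hit  d=-]
4: W B5 -> L1 hit  d=D]
5: R B5 -> L1 hit  d=D]
6: W B5 -> L1 hit  d=D]
7: R B5 -> L1 hit  d=D]
8: W B2 -> L0 miss wb->B0  d=D]
9: R B1 -> L1 miss wb->B5  d=-]
10: W B2 -> L0 hit  d=D]
11: W B3 -> L1 miss  d=D]
12: W B4 -> L0 miss wb->B2  d=D]
13: W B0 -> L0 miss wb->B4  d=D]
14: W B1 -> L1 miss wb->B3  d=D]

WB = [0, 5, 2, 4, 3]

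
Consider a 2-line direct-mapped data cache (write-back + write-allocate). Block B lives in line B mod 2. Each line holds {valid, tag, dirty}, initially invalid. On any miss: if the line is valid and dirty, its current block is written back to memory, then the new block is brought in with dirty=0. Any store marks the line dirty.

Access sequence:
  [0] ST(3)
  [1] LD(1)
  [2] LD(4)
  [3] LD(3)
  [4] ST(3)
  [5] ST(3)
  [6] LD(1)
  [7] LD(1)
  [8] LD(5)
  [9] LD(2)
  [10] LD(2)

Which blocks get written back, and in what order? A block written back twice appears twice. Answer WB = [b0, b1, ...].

  0 | W B3 → L1 miss [D]
  1 | R B1 → L1 miss wb→B3 [-]
  2 | R B4 → L0 miss [-]
  3 | R B3 → L1 miss [-]
  4 | W B3 → L1 hit [D]
  5 | W B3 → L1 hit [D]
  6 | R B1 → L1 miss wb→B3 [-]
  7 | R B1 → L1 hit [-]
  8 | R B5 → L1 miss [-]
  9 | R B2 → L0 miss [-]
  10 | R B2 → L0 hit [-]

WB = [3, 3]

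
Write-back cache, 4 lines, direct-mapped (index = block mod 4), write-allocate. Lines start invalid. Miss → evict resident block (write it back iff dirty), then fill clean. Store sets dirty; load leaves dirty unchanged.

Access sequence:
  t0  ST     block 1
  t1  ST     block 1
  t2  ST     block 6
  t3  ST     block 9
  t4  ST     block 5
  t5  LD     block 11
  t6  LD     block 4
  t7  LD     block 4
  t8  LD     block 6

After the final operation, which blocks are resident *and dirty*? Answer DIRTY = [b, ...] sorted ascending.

DIRTY = [5, 6]

0: W B1 -> L1 miss  d=D]
1: W B1 -> L1 hit  d=D]
2: W B6 -> L2 miss  d=D]
3: W B9 -> L1 miss wb->B1  d=D]
4: W B5 -> L1 miss wb->B9  d=D]
5: R B11 -> L3 miss  d=-]
6: R B4 -> L0 miss  d=-]
7: R B4 -> L0 hit  d=-]
8: R B6 -> L2 hit  d=D]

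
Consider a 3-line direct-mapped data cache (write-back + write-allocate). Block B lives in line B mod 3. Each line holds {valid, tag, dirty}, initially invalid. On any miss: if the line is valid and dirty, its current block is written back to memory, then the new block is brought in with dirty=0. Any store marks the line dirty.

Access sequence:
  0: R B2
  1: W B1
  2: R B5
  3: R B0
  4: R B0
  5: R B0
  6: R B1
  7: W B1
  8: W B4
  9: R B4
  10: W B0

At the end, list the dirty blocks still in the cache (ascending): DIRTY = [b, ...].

0: R B2 → L2 miss [-]
1: W B1 → L1 miss [D]
2: R B5 → L2 miss [-]
3: R B0 → L0 miss [-]
4: R B0 → L0 hit [-]
5: R B0 → L0 hit [-]
6: R B1 → L1 hit [D]
7: W B1 → L1 hit [D]
8: W B4 → L1 miss wb→B1 [D]
9: R B4 → L1 hit [D]
10: W B0 → L0 hit [D]

DIRTY = [0, 4]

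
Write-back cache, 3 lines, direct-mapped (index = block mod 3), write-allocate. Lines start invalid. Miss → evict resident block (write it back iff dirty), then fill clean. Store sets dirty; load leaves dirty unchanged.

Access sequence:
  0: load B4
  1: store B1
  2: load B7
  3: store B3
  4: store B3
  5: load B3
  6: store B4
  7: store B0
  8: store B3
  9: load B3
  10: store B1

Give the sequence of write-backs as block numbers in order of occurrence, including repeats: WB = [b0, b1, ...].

0: R B4 -> L1 miss  d=-]
1: W B1 -> L1 miss  d=D]
2: R B7 -> L1 miss wb->B1  d=-]
3: W B3 -> L0 miss  d=D]
4: W B3 -> L0 hit  d=D]
5: R B3 -> L0 hit  d=D]
6: W B4 -> L1 miss  d=D]
7: W B0 -> L0 miss wb->B3  d=D]
8: W B3 -> L0 miss wb->B0  d=D]
9: R B3 -> L0 hit  d=D]
10: W B1 -> L1 miss wb->B4  d=D]

WB = [1, 3, 0, 4]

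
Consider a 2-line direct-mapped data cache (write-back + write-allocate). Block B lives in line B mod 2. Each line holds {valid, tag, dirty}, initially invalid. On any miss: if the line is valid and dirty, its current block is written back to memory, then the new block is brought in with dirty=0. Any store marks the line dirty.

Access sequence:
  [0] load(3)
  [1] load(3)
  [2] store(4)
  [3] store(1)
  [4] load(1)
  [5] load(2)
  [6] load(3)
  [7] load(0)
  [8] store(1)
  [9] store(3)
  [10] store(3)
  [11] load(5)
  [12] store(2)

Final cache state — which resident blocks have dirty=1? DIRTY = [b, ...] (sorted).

DIRTY = [2]

0: R B3 -> L1 miss  d=-]
1: R B3 -> L1 hit  d=-]
2: W B4 -> L0 miss  d=D]
3: W B1 -> L1 miss  d=D]
4: R B1 -> L1 hit  d=D]
5: R B2 -> L0 miss wb->B4  d=-]
6: R B3 -> L1 miss wb->B1  d=-]
7: R B0 -> L0 miss  d=-]
8: W B1 -> L1 miss  d=D]
9: W B3 -> L1 miss wb->B1  d=D]
10: W B3 -> L1 hit  d=D]
11: R B5 -> L1 miss wb->B3  d=-]
12: W B2 -> L0 miss  d=D]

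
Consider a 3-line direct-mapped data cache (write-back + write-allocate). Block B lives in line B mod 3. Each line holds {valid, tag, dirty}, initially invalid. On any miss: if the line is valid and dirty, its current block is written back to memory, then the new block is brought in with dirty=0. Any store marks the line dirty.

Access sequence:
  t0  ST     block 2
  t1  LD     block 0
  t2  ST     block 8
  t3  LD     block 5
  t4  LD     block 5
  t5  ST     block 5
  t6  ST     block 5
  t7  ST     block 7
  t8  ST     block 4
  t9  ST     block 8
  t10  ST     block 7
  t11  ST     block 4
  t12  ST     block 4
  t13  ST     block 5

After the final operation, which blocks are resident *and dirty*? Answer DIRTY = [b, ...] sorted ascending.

  0 | W B2 → L2 miss [D]
  1 | R B0 → L0 miss [-]
  2 | W B8 → L2 miss wb→B2 [D]
  3 | R B5 → L2 miss wb→B8 [-]
  4 | R B5 → L2 hit [-]
  5 | W B5 → L2 hit [D]
  6 | W B5 → L2 hit [D]
  7 | W B7 → L1 miss [D]
  8 | W B4 → L1 miss wb→B7 [D]
  9 | W B8 → L2 miss wb→B5 [D]
  10 | W B7 → L1 miss wb→B4 [D]
  11 | W B4 → L1 miss wb→B7 [D]
  12 | W B4 → L1 hit [D]
  13 | W B5 → L2 miss wb→B8 [D]

DIRTY = [4, 5]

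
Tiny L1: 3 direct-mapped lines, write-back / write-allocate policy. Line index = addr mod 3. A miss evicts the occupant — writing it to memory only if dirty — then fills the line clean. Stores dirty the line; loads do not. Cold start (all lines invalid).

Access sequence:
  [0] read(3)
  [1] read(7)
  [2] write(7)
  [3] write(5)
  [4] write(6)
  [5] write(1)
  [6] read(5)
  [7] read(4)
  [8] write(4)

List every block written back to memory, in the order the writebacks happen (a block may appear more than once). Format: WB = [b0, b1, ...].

WB = [7, 1]

0: R B3 → L0 miss [-]
1: R B7 → L1 miss [-]
2: W B7 → L1 hit [D]
3: W B5 → L2 miss [D]
4: W B6 → L0 miss [D]
5: W B1 → L1 miss wb→B7 [D]
6: R B5 → L2 hit [D]
7: R B4 → L1 miss wb→B1 [-]
8: W B4 → L1 hit [D]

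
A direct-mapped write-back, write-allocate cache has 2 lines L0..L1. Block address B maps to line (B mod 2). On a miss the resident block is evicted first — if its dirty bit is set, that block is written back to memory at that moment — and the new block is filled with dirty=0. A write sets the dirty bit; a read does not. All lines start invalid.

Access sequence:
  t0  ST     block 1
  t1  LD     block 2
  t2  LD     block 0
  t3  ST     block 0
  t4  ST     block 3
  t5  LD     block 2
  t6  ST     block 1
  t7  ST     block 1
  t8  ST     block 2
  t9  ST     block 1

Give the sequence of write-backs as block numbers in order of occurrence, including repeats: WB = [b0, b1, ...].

WB = [1, 0, 3]

0: W B1 -> L1 miss  d=D]
1: R B2 -> L0 miss  d=-]
2: R B0 -> L0 miss  d=-]
3: W B0 -> L0 hit  d=D]
4: W B3 -> L1 miss wb->B1  d=D]
5: R B2 -> L0 miss wb->B0  d=-]
6: W B1 -> L1 miss wb->B3  d=D]
7: W B1 -> L1 hit  d=D]
8: W B2 -> L0 hit  d=D]
9: W B1 -> L1 hit  d=D]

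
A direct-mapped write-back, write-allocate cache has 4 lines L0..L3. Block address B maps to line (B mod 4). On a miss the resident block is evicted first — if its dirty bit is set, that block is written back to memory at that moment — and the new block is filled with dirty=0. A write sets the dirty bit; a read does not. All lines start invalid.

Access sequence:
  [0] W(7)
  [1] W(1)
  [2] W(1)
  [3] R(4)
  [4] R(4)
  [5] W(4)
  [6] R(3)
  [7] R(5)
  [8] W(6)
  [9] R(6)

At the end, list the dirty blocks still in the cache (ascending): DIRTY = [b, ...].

DIRTY = [4, 6]

  0 | W B7 → L3 miss [D]
  1 | W B1 → L1 miss [D]
  2 | W B1 → L1 hit [D]
  3 | R B4 → L0 miss [-]
  4 | R B4 → L0 hit [-]
  5 | W B4 → L0 hit [D]
  6 | R B3 → L3 miss wb→B7 [-]
  7 | R B5 → L1 miss wb→B1 [-]
  8 | W B6 → L2 miss [D]
  9 | R B6 → L2 hit [D]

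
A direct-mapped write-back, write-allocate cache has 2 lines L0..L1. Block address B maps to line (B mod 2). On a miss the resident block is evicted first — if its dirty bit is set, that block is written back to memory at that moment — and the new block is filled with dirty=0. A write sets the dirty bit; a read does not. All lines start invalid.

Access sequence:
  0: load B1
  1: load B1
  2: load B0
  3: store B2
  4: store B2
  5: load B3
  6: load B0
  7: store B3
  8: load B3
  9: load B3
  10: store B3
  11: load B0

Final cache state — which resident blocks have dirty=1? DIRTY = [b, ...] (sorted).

DIRTY = [3]

0: R B1 -> L1 miss  d=-]
1: R B1 -> L1 hit  d=-]
2: R B0 -> L0 miss  d=-]
3: W B2 -> L0 miss  d=D]
4: W B2 -> L0 hit  d=D]
5: R B3 -> L1 miss  d=-]
6: R B0 -> L0 miss wb->B2  d=-]
7: W B3 -> L1 hit  d=D]
8: R B3 -> L1 hit  d=D]
9: R B3 -> L1 hit  d=D]
10: W B3 -> L1 hit  d=D]
11: R B0 -> L0 hit  d=-]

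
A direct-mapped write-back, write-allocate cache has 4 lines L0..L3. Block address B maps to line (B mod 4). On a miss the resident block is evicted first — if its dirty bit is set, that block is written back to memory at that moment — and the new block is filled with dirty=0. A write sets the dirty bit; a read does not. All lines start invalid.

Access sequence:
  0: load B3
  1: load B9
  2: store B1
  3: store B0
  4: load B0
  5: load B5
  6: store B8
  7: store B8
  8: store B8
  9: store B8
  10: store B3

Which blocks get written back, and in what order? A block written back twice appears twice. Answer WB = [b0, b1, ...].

0: R B3 -> L3 miss  d=-]
1: R B9 -> L1 miss  d=-]
2: W B1 -> L1 miss  d=D]
3: W B0 -> L0 miss  d=D]
4: R B0 -> L0 hit  d=D]
5: R B5 -> L1 miss wb->B1  d=-]
6: W B8 -> L0 miss wb->B0  d=D]
7: W B8 -> L0 hit  d=D]
8: W B8 -> L0 hit  d=D]
9: W B8 -> L0 hit  d=D]
10: W B3 -> L3 hit  d=D]

WB = [1, 0]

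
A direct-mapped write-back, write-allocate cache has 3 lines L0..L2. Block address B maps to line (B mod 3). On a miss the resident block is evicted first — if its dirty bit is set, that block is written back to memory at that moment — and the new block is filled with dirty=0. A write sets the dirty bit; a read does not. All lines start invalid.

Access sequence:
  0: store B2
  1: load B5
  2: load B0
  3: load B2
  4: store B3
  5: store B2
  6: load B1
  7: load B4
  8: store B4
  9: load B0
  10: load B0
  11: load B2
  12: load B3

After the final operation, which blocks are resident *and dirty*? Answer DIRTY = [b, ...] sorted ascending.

  0 | W B2 → L2 miss [D]
  1 | R B5 → L2 miss wb→B2 [-]
  2 | R B0 → L0 miss [-]
  3 | R B2 → L2 miss [-]
  4 | W B3 → L0 miss [D]
  5 | W B2 → L2 hit [D]
  6 | R B1 → L1 miss [-]
  7 | R B4 → L1 miss [-]
  8 | W B4 → L1 hit [D]
  9 | R B0 → L0 miss wb→B3 [-]
  10 | R B0 → L0 hit [-]
  11 | R B2 → L2 hit [D]
  12 | R B3 → L0 miss [-]

DIRTY = [2, 4]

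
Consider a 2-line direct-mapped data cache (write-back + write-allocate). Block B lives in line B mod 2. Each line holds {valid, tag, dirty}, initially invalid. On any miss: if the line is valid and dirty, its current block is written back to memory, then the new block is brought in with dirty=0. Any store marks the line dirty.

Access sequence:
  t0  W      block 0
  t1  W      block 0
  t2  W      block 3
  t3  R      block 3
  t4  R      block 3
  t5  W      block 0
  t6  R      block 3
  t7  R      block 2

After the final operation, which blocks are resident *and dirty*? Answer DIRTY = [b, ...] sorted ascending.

DIRTY = [3]

0: W B0 → L0 miss [D]
1: W B0 → L0 hit [D]
2: W B3 → L1 miss [D]
3: R B3 → L1 hit [D]
4: R B3 → L1 hit [D]
5: W B0 → L0 hit [D]
6: R B3 → L1 hit [D]
7: R B2 → L0 miss wb→B0 [-]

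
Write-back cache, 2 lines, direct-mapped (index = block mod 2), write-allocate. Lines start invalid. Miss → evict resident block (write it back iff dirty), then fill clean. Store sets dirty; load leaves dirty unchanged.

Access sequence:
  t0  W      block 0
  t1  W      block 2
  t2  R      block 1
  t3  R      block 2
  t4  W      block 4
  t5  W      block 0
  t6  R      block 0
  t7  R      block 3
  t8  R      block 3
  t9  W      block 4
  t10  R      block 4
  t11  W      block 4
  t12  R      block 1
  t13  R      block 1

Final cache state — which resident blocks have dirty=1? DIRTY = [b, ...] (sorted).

0: W B0 → L0 miss [D]
1: W B2 → L0 miss wb→B0 [D]
2: R B1 → L1 miss [-]
3: R B2 → L0 hit [D]
4: W B4 → L0 miss wb→B2 [D]
5: W B0 → L0 miss wb→B4 [D]
6: R B0 → L0 hit [D]
7: R B3 → L1 miss [-]
8: R B3 → L1 hit [-]
9: W B4 → L0 miss wb→B0 [D]
10: R B4 → L0 hit [D]
11: W B4 → L0 hit [D]
12: R B1 → L1 miss [-]
13: R B1 → L1 hit [-]

DIRTY = [4]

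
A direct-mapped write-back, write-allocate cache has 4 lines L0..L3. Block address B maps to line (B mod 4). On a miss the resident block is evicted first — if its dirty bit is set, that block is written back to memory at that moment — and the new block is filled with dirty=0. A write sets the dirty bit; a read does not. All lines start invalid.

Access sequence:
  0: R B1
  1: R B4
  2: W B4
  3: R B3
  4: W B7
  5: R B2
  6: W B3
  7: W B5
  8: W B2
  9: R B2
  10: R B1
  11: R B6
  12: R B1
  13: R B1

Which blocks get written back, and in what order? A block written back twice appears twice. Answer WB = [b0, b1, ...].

  0 | R B1 → L1 miss [-]
  1 | R B4 → L0 miss [-]
  2 | W B4 → L0 hit [D]
  3 | R B3 → L3 miss [-]
  4 | W B7 → L3 miss [D]
  5 | R B2 → L2 miss [-]
  6 | W B3 → L3 miss wb→B7 [D]
  7 | W B5 → L1 miss [D]
  8 | W B2 → L2 hit [D]
  9 | R B2 → L2 hit [D]
  10 | R B1 → L1 miss wb→B5 [-]
  11 | R B6 → L2 miss wb→B2 [-]
  12 | R B1 → L1 hit [-]
  13 | R B1 → L1 hit [-]

WB = [7, 5, 2]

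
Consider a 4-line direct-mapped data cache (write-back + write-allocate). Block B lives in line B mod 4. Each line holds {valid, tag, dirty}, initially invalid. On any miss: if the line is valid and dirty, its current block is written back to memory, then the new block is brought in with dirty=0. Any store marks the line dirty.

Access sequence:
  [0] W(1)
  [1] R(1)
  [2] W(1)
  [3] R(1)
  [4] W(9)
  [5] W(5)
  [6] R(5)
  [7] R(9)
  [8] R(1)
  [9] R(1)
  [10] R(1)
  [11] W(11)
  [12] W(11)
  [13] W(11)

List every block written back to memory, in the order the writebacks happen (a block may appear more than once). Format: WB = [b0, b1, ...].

WB = [1, 9, 5]

0: W B1 → L1 miss [D]
1: R B1 → L1 hit [D]
2: W B1 → L1 hit [D]
3: R B1 → L1 hit [D]
4: W B9 → L1 miss wb→B1 [D]
5: W B5 → L1 miss wb→B9 [D]
6: R B5 → L1 hit [D]
7: R B9 → L1 miss wb→B5 [-]
8: R B1 → L1 miss [-]
9: R B1 → L1 hit [-]
10: R B1 → L1 hit [-]
11: W B11 → L3 miss [D]
12: W B11 → L3 hit [D]
13: W B11 → L3 hit [D]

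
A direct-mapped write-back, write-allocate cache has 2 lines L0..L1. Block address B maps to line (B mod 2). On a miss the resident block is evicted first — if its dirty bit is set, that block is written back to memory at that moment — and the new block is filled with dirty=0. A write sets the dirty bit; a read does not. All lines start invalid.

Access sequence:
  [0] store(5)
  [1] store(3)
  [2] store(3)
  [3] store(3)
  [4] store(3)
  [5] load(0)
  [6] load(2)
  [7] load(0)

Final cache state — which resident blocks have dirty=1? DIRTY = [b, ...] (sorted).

DIRTY = [3]

0: W B5 -> L1 miss  d=D]
1: W B3 -> L1 miss wb->B5  d=D]
2: W B3 -> L1 hit  d=D]
3: W B3 -> L1 hit  d=D]
4: W B3 -> L1 hit  d=D]
5: R B0 -> L0 miss  d=-]
6: R B2 -> L0 miss  d=-]
7: R B0 -> L0 miss  d=-]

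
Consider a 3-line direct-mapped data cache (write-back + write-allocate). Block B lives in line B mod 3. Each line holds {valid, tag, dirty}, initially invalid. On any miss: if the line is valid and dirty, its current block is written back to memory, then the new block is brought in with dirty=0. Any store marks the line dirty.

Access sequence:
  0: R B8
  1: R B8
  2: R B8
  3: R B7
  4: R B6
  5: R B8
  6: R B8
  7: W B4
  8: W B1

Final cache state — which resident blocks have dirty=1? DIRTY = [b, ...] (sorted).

DIRTY = [1]

0: R B8 -> L2 miss  d=-]
1: R B8 -> L2 hit  d=-]
2: R B8 -> L2 hit  d=-]
3: R B7 -> L1 miss  d=-]
4: R B6 -> L0 miss  d=-]
5: R B8 -> L2 hit  d=-]
6: R B8 -> L2 hit  d=-]
7: W B4 -> L1 miss  d=D]
8: W B1 -> L1 miss wb->B4  d=D]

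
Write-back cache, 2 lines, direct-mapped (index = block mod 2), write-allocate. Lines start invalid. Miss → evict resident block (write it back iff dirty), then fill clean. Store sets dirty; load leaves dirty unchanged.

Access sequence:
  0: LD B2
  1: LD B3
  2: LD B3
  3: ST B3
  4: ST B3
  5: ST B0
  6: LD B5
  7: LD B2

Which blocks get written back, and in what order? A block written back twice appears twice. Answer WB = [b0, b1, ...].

WB = [3, 0]

  0 | R B2 → L0 miss [-]
  1 | R B3 → L1 miss [-]
  2 | R B3 → L1 hit [-]
  3 | W B3 → L1 hit [D]
  4 | W B3 → L1 hit [D]
  5 | W B0 → L0 miss [D]
  6 | R B5 → L1 miss wb→B3 [-]
  7 | R B2 → L0 miss wb→B0 [-]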